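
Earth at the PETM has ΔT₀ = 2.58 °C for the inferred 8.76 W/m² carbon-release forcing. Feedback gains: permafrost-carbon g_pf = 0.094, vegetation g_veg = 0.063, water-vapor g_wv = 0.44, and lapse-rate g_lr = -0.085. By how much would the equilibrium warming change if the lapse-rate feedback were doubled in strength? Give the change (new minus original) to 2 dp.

-0.78 °C

Original: g = 0.512, ΔT = 2.58/(1−0.512) = 5.2869 °C.
With doubled lapse-rate: g' = 0.427, ΔT' = 2.58/(1−0.427) = 4.5026 °C.
Change = 4.5026 − 5.2869 = -0.78 °C.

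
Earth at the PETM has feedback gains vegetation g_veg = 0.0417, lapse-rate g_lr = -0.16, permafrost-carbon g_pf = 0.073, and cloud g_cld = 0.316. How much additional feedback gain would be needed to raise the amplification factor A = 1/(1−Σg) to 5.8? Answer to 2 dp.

Current total gain = 0.2707.
Target gain for A = 5.8: g* = 1 − 1/5.8 = 0.8276.
Additional gain needed = 0.8276 − 0.2707 = 0.56.

0.56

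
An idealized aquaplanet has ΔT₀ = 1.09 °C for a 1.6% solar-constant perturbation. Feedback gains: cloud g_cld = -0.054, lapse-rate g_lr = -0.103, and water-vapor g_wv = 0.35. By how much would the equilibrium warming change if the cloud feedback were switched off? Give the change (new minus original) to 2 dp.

0.10 °C

Original: g = 0.193, ΔT = 1.09/(1−0.193) = 1.3507 °C.
Without cloud: g' = 0.247, ΔT' = 1.09/(1−0.247) = 1.4475 °C.
Change = 1.4475 − 1.3507 = 0.10 °C.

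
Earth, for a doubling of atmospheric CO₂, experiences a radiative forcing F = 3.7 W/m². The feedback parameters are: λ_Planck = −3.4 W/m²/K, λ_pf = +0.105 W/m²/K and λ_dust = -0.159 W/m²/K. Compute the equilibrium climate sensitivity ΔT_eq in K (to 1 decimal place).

1.1 K

Net feedback parameter λ = (−3.4) + (+0.105) + (-0.159) = -3.454 W/m²/K.
ΔT = −F/λ = −3.7/(-3.454) = 1.1 K.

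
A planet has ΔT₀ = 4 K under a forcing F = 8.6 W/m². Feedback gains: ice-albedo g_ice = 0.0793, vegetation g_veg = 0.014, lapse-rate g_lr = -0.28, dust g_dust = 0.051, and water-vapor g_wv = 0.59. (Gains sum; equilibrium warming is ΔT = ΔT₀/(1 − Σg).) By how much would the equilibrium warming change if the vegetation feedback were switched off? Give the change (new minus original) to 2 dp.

Original: g = 0.4543, ΔT = 4/(1−0.4543) = 7.3300 K.
Without vegetation: g' = 0.4403, ΔT' = 4/(1−0.4403) = 7.1467 K.
Change = 7.1467 − 7.3300 = -0.18 K.

-0.18 K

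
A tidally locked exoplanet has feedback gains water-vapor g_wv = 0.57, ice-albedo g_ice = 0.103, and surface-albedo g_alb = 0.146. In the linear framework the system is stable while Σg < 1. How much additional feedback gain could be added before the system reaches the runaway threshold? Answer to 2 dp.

0.18

Current total gain = 0.57 + 0.103 + 0.146 = 0.819.
Margin to runaway = 1 − 0.819 = 0.18.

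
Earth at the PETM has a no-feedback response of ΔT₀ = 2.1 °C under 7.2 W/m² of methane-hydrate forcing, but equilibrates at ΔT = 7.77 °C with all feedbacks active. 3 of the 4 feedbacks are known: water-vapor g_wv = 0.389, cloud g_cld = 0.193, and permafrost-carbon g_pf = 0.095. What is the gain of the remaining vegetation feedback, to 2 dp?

Amplification A = ΔT/ΔT₀ = 7.77/2.1 = 3.7.
Total gain g = 1 − 1/A = 1 − 1/3.7 = 0.7297.
Known gains sum to 0.389 + 0.193 + 0.095 = 0.677.
g_veg = 0.7297 − 0.677 = 0.05.

0.05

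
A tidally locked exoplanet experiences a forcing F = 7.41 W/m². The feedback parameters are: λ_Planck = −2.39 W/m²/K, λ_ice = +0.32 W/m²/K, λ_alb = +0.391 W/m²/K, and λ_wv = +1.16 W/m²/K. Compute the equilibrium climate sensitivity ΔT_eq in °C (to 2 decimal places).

Net feedback parameter λ = (−2.39) + (+0.32) + (+0.391) + (+1.16) = -0.519 W/m²/K.
ΔT = −F/λ = −7.41/(-0.519) = 14.28 °C.

14.28 °C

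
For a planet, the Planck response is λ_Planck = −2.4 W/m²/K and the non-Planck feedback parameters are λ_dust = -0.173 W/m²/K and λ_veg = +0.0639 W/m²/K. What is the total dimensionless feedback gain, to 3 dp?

Convert to gains: g_dust = -0.173/2.4 = -0.07208; g_veg = 0.0639/2.4 = 0.02662.
Total gain g = -0.04546.

-0.045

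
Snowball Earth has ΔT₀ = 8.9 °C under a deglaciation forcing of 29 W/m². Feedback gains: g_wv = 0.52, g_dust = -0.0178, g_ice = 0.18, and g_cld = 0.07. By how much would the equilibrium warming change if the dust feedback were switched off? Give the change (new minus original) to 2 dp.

2.78 °C

Original: g = 0.7522, ΔT = 8.9/(1−0.7522) = 35.9161 °C.
Without dust: g' = 0.77, ΔT' = 8.9/(1−0.77) = 38.6957 °C.
Change = 38.6957 − 35.9161 = 2.78 °C.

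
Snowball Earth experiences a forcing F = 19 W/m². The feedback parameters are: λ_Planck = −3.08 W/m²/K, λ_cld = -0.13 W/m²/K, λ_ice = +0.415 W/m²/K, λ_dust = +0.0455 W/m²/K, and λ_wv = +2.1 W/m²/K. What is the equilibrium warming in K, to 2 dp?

Net feedback parameter λ = (−3.08) + (-0.13) + (+0.415) + (+0.0455) + (+2.1) = -0.6495 W/m²/K.
ΔT = −F/λ = −19/(-0.6495) = 29.25 K.

29.25 K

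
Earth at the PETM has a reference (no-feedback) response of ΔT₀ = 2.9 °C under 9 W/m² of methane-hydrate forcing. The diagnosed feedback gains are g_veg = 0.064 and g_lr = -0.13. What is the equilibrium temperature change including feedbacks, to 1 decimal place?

Total gain g = 0.064 − 0.13 = -0.066.
Amplification A = 1/(1 + 0.066) = 0.9381.
ΔT = 2.9 × 0.9381 = 2.7 °C.

2.7 °C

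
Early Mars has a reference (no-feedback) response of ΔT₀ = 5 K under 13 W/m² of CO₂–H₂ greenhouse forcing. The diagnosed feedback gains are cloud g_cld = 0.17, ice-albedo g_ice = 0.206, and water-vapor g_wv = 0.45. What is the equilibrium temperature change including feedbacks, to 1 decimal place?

28.7 K

Total gain g = 0.17 + 0.206 + 0.45 = 0.826.
Amplification A = 1/(1 − 0.826) = 5.747.
ΔT = 5 × 5.747 = 28.7 K.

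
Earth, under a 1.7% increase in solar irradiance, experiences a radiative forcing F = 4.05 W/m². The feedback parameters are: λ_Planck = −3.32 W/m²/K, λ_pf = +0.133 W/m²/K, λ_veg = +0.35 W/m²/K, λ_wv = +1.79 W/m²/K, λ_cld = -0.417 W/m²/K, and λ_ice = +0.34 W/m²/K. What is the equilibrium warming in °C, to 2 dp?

3.60 °C

Net feedback parameter λ = (−3.32) + (+0.133) + (+0.35) + (+1.79) + (-0.417) + (+0.34) = -1.124 W/m²/K.
ΔT = −F/λ = −4.05/(-1.124) = 3.60 °C.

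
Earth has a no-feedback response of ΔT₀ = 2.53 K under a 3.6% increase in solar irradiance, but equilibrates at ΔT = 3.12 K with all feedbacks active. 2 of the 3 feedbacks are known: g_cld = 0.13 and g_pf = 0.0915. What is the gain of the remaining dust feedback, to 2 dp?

-0.03

Amplification A = ΔT/ΔT₀ = 3.12/2.53 = 1.233.
Total gain g = 1 − 1/A = 1 − 1/1.233 = 0.189.
Known gains sum to 0.13 + 0.0915 = 0.2215.
g_dust = 0.189 − 0.2215 = -0.03.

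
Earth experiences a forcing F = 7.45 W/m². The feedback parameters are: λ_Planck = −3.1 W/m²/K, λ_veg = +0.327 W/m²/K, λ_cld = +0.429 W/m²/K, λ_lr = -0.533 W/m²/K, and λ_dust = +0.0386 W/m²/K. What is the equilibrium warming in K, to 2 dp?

Net feedback parameter λ = (−3.1) + (+0.327) + (+0.429) + (-0.533) + (+0.0386) = -2.8384 W/m²/K.
ΔT = −F/λ = −7.45/(-2.8384) = 2.62 K.

2.62 K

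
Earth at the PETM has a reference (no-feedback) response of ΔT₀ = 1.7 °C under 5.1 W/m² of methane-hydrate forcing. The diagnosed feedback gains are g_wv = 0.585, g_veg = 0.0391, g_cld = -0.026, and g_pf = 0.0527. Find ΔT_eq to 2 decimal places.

Total gain g = 0.585 + 0.0391 − 0.026 + 0.0527 = 0.6508.
Amplification A = 1/(1 − 0.6508) = 2.864.
ΔT = 1.7 × 2.864 = 4.87 °C.

4.87 °C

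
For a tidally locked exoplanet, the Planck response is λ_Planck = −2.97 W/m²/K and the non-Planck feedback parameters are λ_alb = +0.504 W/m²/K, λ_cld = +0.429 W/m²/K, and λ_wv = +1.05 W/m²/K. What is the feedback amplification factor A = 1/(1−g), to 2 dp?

Convert to gains: g_alb = 0.504/2.97 = 0.1697; g_cld = 0.429/2.97 = 0.1444; g_wv = 1.05/2.97 = 0.3535.
Total gain g = 0.6676.
A = 1/(1 − 0.6676) = 3.01.

3.01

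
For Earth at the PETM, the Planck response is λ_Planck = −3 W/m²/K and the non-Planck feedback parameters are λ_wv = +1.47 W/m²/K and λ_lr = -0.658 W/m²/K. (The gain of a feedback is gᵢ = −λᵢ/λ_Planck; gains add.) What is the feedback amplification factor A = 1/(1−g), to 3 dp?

Convert to gains: g_wv = 1.47/3 = 0.49; g_lr = -0.658/3 = -0.2193.
Total gain g = 0.2707.
A = 1/(1 − 0.2707) = 1.371.

1.371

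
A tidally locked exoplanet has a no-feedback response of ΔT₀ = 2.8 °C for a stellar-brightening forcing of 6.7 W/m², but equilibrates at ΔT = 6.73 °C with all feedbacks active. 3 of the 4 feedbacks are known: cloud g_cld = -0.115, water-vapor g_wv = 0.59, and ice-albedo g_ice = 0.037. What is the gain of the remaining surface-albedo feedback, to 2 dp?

Amplification A = ΔT/ΔT₀ = 6.73/2.8 = 2.404.
Total gain g = 1 − 1/A = 1 − 1/2.404 = 0.584.
Known gains sum to -0.115 + 0.59 + 0.037 = 0.512.
g_alb = 0.584 − 0.512 = 0.07.

0.07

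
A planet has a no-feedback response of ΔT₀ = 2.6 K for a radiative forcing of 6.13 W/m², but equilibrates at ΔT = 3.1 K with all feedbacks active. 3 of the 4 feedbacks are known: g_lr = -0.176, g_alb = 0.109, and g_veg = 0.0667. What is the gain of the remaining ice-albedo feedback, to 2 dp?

0.16

Amplification A = ΔT/ΔT₀ = 3.1/2.6 = 1.192.
Total gain g = 1 − 1/A = 1 − 1/1.192 = 0.1611.
Known gains sum to -0.176 + 0.109 + 0.0667 = -0.0003.
g_ice = 0.1611 + 0.0003 = 0.16.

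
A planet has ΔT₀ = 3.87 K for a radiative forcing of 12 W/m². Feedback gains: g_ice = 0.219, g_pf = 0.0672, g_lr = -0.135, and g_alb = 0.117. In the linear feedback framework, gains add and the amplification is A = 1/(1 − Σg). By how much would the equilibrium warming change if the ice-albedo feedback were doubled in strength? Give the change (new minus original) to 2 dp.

2.26 K

Original: g = 0.2682, ΔT = 3.87/(1−0.2682) = 5.2883 K.
With doubled ice-albedo: g' = 0.4872, ΔT' = 3.87/(1−0.4872) = 7.5468 K.
Change = 7.5468 − 5.2883 = 2.26 K.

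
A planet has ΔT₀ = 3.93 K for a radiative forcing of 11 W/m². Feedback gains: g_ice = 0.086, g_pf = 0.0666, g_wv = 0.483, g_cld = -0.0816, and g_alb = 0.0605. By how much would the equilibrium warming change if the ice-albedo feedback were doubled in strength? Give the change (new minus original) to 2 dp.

Original: g = 0.6145, ΔT = 3.93/(1−0.6145) = 10.1946 K.
With doubled ice-albedo: g' = 0.7005, ΔT' = 3.93/(1−0.7005) = 13.1219 K.
Change = 13.1219 − 10.1946 = 2.93 K.

2.93 K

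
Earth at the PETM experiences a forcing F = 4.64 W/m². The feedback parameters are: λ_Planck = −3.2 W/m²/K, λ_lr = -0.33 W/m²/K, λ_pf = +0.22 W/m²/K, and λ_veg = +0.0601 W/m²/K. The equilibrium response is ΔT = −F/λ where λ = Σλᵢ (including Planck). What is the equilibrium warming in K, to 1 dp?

1.4 K

Net feedback parameter λ = (−3.2) + (-0.33) + (+0.22) + (+0.0601) = -3.2499 W/m²/K.
ΔT = −F/λ = −4.64/(-3.2499) = 1.4 K.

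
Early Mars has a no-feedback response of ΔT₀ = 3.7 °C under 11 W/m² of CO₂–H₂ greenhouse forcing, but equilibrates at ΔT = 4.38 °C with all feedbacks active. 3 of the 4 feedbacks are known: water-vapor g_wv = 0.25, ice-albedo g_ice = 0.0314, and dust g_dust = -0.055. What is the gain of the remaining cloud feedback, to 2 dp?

-0.07

Amplification A = ΔT/ΔT₀ = 4.38/3.7 = 1.184.
Total gain g = 1 − 1/A = 1 − 1/1.184 = 0.1554.
Known gains sum to 0.25 + 0.0314 − 0.055 = 0.2264.
g_cld = 0.1554 − 0.2264 = -0.07.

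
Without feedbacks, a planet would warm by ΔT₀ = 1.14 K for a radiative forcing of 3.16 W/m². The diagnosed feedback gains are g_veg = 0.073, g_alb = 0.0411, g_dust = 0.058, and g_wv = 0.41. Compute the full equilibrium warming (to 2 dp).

2.73 K

Total gain g = 0.073 + 0.0411 + 0.058 + 0.41 = 0.5821.
Amplification A = 1/(1 − 0.5821) = 2.393.
ΔT = 1.14 × 2.393 = 2.73 K.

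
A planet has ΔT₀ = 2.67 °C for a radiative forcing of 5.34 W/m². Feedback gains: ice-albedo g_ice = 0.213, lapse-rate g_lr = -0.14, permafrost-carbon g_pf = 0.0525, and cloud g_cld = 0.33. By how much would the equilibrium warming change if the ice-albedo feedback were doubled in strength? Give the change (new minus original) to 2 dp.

3.15 °C

Original: g = 0.4555, ΔT = 2.67/(1−0.4555) = 4.9036 °C.
With doubled ice-albedo: g' = 0.6685, ΔT' = 2.67/(1−0.6685) = 8.0543 °C.
Change = 8.0543 − 4.9036 = 3.15 °C.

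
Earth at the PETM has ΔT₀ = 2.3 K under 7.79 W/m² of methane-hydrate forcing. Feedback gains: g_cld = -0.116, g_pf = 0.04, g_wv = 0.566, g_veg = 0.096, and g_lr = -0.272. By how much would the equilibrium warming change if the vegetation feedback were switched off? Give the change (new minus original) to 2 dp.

-0.41 K

Original: g = 0.314, ΔT = 2.3/(1−0.314) = 3.3528 K.
Without vegetation: g' = 0.218, ΔT' = 2.3/(1−0.218) = 2.9412 K.
Change = 2.9412 − 3.3528 = -0.41 K.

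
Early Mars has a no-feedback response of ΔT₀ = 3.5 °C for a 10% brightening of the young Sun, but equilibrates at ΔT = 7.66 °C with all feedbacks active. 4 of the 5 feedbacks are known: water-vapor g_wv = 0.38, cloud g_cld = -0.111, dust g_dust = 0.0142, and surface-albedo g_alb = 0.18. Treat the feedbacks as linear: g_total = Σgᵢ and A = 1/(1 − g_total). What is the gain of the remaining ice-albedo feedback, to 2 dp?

0.08

Amplification A = ΔT/ΔT₀ = 7.66/3.5 = 2.189.
Total gain g = 1 − 1/A = 1 − 1/2.189 = 0.5432.
Known gains sum to 0.38 − 0.111 + 0.0142 + 0.18 = 0.4632.
g_ice = 0.5432 − 0.4632 = 0.08.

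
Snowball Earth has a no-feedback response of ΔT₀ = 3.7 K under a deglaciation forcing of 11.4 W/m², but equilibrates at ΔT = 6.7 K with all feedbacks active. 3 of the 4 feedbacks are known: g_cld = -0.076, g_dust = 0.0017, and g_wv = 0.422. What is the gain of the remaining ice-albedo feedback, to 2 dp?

Amplification A = ΔT/ΔT₀ = 6.7/3.7 = 1.811.
Total gain g = 1 − 1/A = 1 − 1/1.811 = 0.4478.
Known gains sum to -0.076 + 0.0017 + 0.422 = 0.3477.
g_ice = 0.4478 − 0.3477 = 0.10.

0.10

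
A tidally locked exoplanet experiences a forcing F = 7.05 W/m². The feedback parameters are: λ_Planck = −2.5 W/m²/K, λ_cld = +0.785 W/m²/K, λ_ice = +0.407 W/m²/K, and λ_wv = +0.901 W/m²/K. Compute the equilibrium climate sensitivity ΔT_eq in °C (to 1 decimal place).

Net feedback parameter λ = (−2.5) + (+0.785) + (+0.407) + (+0.901) = -0.407 W/m²/K.
ΔT = −F/λ = −7.05/(-0.407) = 17.3 °C.

17.3 °C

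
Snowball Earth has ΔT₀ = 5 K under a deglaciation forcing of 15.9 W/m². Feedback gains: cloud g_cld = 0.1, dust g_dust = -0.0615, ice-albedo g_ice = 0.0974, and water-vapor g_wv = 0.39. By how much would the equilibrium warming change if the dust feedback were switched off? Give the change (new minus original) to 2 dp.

1.57 K

Original: g = 0.5259, ΔT = 5/(1−0.5259) = 10.5463 K.
Without dust: g' = 0.5874, ΔT' = 5/(1−0.5874) = 12.1183 K.
Change = 12.1183 − 10.5463 = 1.57 K.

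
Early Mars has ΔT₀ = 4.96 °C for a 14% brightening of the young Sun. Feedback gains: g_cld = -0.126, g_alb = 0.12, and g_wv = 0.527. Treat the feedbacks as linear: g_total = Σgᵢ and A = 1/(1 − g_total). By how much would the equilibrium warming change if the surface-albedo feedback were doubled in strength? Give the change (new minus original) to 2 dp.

Original: g = 0.521, ΔT = 4.96/(1−0.521) = 10.3549 °C.
With doubled surface-albedo: g' = 0.641, ΔT' = 4.96/(1−0.641) = 13.8162 °C.
Change = 13.8162 − 10.3549 = 3.46 °C.

3.46 °C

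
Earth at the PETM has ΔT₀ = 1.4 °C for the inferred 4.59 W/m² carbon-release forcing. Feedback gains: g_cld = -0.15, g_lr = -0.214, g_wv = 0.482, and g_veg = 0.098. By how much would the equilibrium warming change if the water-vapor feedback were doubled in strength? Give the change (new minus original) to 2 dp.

Original: g = 0.216, ΔT = 1.4/(1−0.216) = 1.7857 °C.
With doubled water-vapor: g' = 0.698, ΔT' = 1.4/(1−0.698) = 4.6358 °C.
Change = 4.6358 − 1.7857 = 2.85 °C.

2.85 °C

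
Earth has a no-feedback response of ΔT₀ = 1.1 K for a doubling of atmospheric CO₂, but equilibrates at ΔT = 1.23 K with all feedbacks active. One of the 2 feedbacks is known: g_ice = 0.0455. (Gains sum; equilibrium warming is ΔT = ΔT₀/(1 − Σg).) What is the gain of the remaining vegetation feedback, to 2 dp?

Amplification A = ΔT/ΔT₀ = 1.23/1.1 = 1.118.
Total gain g = 1 − 1/A = 1 − 1/1.118 = 0.1055.
The known gain is 0.0455.
g_veg = 0.1055 − 0.0455 = 0.06.

0.06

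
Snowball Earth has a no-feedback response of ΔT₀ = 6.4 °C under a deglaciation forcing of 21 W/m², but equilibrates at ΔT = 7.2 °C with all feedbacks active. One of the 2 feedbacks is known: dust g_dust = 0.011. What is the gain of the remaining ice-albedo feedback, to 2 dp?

0.10

Amplification A = ΔT/ΔT₀ = 7.2/6.4 = 1.125.
Total gain g = 1 − 1/A = 1 − 1/1.125 = 0.1111.
The known gain is 0.011.
g_ice = 0.1111 − 0.011 = 0.10.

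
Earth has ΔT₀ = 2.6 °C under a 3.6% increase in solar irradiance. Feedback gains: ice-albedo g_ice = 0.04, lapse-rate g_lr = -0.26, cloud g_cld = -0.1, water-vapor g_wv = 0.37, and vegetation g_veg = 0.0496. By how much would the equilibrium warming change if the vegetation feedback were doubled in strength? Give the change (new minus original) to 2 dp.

Original: g = 0.0996, ΔT = 2.6/(1−0.0996) = 2.8876 °C.
With doubled vegetation: g' = 0.1492, ΔT' = 2.6/(1−0.1492) = 3.0559 °C.
Change = 3.0559 − 2.8876 = 0.17 °C.

0.17 °C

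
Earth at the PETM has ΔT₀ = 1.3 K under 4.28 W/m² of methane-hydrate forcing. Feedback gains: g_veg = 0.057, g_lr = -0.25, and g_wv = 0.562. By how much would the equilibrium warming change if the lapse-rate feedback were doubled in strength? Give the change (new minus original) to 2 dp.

Original: g = 0.369, ΔT = 1.3/(1−0.369) = 2.0602 K.
With doubled lapse-rate: g' = 0.119, ΔT' = 1.3/(1−0.119) = 1.4756 K.
Change = 1.4756 − 2.0602 = -0.58 K.

-0.58 K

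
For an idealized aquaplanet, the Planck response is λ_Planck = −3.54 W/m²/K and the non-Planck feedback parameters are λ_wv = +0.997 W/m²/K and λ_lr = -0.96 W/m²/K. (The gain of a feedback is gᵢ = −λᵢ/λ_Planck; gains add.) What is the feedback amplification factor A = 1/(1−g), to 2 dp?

Convert to gains: g_wv = 0.997/3.54 = 0.2816; g_lr = -0.96/3.54 = -0.2712.
Total gain g = 0.0104.
A = 1/(1 − 0.0104) = 1.01.

1.01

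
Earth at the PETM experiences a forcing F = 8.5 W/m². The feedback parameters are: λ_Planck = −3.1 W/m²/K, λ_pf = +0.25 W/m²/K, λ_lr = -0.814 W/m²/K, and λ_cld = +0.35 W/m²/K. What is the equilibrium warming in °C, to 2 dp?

Net feedback parameter λ = (−3.1) + (+0.25) + (-0.814) + (+0.35) = -3.314 W/m²/K.
ΔT = −F/λ = −8.5/(-3.314) = 2.56 °C.

2.56 °C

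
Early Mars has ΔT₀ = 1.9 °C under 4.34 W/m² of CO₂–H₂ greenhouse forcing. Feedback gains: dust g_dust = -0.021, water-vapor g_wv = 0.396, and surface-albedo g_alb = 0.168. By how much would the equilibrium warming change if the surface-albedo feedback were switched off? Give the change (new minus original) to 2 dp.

-1.12 °C

Original: g = 0.543, ΔT = 1.9/(1−0.543) = 4.1575 °C.
Without surface-albedo: g' = 0.375, ΔT' = 1.9/(1−0.375) = 3.0400 °C.
Change = 3.0400 − 4.1575 = -1.12 °C.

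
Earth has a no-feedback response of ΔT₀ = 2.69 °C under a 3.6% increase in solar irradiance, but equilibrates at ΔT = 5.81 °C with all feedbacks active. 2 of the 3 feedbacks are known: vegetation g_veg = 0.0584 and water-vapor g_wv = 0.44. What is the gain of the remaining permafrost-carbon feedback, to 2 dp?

Amplification A = ΔT/ΔT₀ = 5.81/2.69 = 2.16.
Total gain g = 1 − 1/A = 1 − 1/2.16 = 0.537.
Known gains sum to 0.0584 + 0.44 = 0.4984.
g_pf = 0.537 − 0.4984 = 0.04.

0.04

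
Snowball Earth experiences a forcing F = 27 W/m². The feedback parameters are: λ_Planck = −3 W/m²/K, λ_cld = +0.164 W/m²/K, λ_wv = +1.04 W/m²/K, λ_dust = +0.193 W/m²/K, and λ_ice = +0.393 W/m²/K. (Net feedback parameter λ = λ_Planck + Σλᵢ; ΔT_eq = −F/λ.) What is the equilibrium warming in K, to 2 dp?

Net feedback parameter λ = (−3) + (+0.164) + (+1.04) + (+0.193) + (+0.393) = -1.21 W/m²/K.
ΔT = −F/λ = −27/(-1.21) = 22.31 K.

22.31 K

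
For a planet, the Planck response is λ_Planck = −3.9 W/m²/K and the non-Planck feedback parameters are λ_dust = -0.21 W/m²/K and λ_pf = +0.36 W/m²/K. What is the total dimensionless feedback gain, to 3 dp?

0.038

Convert to gains: g_dust = -0.21/3.9 = -0.05385; g_pf = 0.36/3.9 = 0.09231.
Total gain g = 0.03846.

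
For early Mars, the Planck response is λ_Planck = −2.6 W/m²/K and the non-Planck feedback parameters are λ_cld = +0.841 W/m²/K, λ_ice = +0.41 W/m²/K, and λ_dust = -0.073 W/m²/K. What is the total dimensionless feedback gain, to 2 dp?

Convert to gains: g_cld = 0.841/2.6 = 0.3235; g_ice = 0.41/2.6 = 0.1577; g_dust = -0.073/2.6 = -0.02808.
Total gain g = 0.45312.

0.45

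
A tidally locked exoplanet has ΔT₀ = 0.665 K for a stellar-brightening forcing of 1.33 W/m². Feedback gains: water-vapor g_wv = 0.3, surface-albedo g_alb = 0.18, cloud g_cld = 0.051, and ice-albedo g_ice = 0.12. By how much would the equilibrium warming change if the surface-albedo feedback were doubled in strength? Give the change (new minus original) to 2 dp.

2.03 K

Original: g = 0.651, ΔT = 0.665/(1−0.651) = 1.9054 K.
With doubled surface-albedo: g' = 0.831, ΔT' = 0.665/(1−0.831) = 3.9349 K.
Change = 3.9349 − 1.9054 = 2.03 K.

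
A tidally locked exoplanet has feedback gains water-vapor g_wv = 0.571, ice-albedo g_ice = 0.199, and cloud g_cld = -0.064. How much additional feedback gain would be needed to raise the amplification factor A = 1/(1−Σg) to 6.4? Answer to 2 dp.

0.14

Current total gain = 0.706.
Target gain for A = 6.4: g* = 1 − 1/6.4 = 0.8438.
Additional gain needed = 0.8438 − 0.706 = 0.14.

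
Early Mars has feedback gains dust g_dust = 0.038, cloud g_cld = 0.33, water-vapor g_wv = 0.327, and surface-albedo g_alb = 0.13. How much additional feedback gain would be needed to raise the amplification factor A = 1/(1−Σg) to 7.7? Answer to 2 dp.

Current total gain = 0.825.
Target gain for A = 7.7: g* = 1 − 1/7.7 = 0.8701.
Additional gain needed = 0.8701 − 0.825 = 0.05.

0.05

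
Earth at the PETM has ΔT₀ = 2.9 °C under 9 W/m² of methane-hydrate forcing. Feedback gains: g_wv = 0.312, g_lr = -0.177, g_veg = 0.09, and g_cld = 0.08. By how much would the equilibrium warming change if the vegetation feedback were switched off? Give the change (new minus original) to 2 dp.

-0.48 °C

Original: g = 0.305, ΔT = 2.9/(1−0.305) = 4.1727 °C.
Without vegetation: g' = 0.215, ΔT' = 2.9/(1−0.215) = 3.6943 °C.
Change = 3.6943 − 4.1727 = -0.48 °C.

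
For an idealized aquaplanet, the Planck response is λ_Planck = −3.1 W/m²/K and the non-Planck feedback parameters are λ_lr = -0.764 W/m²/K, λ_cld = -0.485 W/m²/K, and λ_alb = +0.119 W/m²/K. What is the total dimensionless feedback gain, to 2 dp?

-0.36

Convert to gains: g_lr = -0.764/3.1 = -0.2465; g_cld = -0.485/3.1 = -0.1565; g_alb = 0.119/3.1 = 0.03839.
Total gain g = -0.36461.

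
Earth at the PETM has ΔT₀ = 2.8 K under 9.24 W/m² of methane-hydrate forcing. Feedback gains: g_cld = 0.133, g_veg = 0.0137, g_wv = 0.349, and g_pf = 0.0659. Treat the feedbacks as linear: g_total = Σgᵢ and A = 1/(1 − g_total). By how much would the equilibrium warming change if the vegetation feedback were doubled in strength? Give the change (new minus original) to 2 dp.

Original: g = 0.5616, ΔT = 2.8/(1−0.5616) = 6.3869 K.
With doubled vegetation: g' = 0.5753, ΔT' = 2.8/(1−0.5753) = 6.5929 K.
Change = 6.5929 − 6.3869 = 0.21 K.

0.21 K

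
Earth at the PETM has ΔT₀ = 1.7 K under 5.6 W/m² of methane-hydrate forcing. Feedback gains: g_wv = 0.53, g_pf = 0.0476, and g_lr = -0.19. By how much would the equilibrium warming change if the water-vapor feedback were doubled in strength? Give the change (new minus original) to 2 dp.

Original: g = 0.3876, ΔT = 1.7/(1−0.3876) = 2.7760 K.
With doubled water-vapor: g' = 0.9176, ΔT' = 1.7/(1−0.9176) = 20.6311 K.
Change = 20.6311 − 2.7760 = 17.86 K.

17.86 K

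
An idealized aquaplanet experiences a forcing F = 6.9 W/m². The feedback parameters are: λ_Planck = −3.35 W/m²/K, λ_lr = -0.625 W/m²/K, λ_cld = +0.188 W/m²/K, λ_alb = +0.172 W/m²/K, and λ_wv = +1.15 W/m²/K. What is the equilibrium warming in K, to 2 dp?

2.80 K

Net feedback parameter λ = (−3.35) + (-0.625) + (+0.188) + (+0.172) + (+1.15) = -2.465 W/m²/K.
ΔT = −F/λ = −6.9/(-2.465) = 2.80 K.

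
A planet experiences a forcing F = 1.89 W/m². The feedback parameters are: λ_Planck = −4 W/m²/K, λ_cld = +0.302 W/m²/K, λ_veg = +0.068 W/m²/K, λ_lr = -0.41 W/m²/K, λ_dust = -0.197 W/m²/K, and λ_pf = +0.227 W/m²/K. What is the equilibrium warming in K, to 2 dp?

0.47 K

Net feedback parameter λ = (−4) + (+0.302) + (+0.068) + (-0.41) + (-0.197) + (+0.227) = -4.01 W/m²/K.
ΔT = −F/λ = −1.89/(-4.01) = 0.47 K.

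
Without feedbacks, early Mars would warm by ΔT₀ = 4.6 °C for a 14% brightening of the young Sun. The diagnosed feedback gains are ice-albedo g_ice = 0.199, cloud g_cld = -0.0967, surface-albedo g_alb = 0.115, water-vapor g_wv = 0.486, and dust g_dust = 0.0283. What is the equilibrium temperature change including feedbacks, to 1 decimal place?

17.1 °C

Total gain g = 0.199 − 0.0967 + 0.115 + 0.486 + 0.0283 = 0.7316.
Amplification A = 1/(1 − 0.7316) = 3.726.
ΔT = 4.6 × 3.726 = 17.1 °C.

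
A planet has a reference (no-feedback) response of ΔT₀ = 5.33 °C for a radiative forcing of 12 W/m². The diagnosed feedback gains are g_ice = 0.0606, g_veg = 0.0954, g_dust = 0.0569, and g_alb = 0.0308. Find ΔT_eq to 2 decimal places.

Total gain g = 0.0606 + 0.0954 + 0.0569 + 0.0308 = 0.2437.
Amplification A = 1/(1 − 0.2437) = 1.322.
ΔT = 5.33 × 1.322 = 7.05 °C.

7.05 °C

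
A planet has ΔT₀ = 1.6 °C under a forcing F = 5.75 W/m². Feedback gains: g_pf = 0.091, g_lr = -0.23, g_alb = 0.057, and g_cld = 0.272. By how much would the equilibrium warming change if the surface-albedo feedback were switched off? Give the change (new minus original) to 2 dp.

-0.13 °C

Original: g = 0.19, ΔT = 1.6/(1−0.19) = 1.9753 °C.
Without surface-albedo: g' = 0.133, ΔT' = 1.6/(1−0.133) = 1.8454 °C.
Change = 1.8454 − 1.9753 = -0.13 °C.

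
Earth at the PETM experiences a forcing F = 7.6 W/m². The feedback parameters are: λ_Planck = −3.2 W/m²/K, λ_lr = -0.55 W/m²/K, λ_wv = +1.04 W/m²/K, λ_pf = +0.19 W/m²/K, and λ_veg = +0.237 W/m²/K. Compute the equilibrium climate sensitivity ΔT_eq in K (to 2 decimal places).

Net feedback parameter λ = (−3.2) + (-0.55) + (+1.04) + (+0.19) + (+0.237) = -2.283 W/m²/K.
ΔT = −F/λ = −7.6/(-2.283) = 3.33 K.

3.33 K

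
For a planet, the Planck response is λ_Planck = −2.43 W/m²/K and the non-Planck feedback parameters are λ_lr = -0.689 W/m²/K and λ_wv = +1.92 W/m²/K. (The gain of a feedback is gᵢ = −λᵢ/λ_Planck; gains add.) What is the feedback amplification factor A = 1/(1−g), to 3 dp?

Convert to gains: g_lr = -0.689/2.43 = -0.2835; g_wv = 1.92/2.43 = 0.7901.
Total gain g = 0.5066.
A = 1/(1 − 0.5066) = 2.027.

2.027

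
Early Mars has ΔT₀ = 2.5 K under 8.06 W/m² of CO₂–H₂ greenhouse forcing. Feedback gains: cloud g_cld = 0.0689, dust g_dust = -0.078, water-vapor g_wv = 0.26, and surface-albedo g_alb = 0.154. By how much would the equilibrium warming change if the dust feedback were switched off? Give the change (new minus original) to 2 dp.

Original: g = 0.4049, ΔT = 2.5/(1−0.4049) = 4.2010 K.
Without dust: g' = 0.4829, ΔT' = 2.5/(1−0.4829) = 4.8347 K.
Change = 4.8347 − 4.2010 = 0.63 K.

0.63 K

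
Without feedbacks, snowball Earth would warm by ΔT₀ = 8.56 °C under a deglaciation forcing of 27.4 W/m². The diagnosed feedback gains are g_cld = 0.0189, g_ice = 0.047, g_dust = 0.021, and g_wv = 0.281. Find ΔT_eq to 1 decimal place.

Total gain g = 0.0189 + 0.047 + 0.021 + 0.281 = 0.3679.
Amplification A = 1/(1 − 0.3679) = 1.582.
ΔT = 8.56 × 1.582 = 13.5 °C.

13.5 °C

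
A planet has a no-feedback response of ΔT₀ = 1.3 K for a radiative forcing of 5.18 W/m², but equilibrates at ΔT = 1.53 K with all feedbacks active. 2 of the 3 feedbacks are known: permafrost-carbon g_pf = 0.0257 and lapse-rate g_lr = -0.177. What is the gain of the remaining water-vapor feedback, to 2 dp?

Amplification A = ΔT/ΔT₀ = 1.53/1.3 = 1.177.
Total gain g = 1 − 1/A = 1 − 1/1.177 = 0.1504.
Known gains sum to 0.0257 − 0.177 = -0.1513.
g_wv = 0.1504 + 0.1513 = 0.30.

0.30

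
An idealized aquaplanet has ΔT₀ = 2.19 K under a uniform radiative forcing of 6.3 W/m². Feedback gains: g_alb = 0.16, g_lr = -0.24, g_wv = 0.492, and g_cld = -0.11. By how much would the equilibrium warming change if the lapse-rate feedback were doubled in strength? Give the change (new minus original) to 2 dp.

-0.80 K

Original: g = 0.302, ΔT = 2.19/(1−0.302) = 3.1375 K.
With doubled lapse-rate: g' = 0.062, ΔT' = 2.19/(1−0.062) = 2.3348 K.
Change = 2.3348 − 3.1375 = -0.80 K.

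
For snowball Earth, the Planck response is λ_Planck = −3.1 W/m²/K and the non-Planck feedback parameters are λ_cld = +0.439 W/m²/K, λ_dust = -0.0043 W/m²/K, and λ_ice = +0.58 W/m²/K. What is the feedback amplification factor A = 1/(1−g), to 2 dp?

Convert to gains: g_cld = 0.439/3.1 = 0.1416; g_dust = -0.0043/3.1 = -0.001387; g_ice = 0.58/3.1 = 0.1871.
Total gain g = 0.327313.
A = 1/(1 − 0.327313) = 1.49.

1.49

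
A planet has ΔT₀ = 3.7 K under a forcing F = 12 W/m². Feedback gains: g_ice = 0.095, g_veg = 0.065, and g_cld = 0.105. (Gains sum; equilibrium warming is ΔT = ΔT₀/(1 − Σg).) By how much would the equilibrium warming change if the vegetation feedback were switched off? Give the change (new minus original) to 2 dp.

-0.41 K

Original: g = 0.265, ΔT = 3.7/(1−0.265) = 5.0340 K.
Without vegetation: g' = 0.2, ΔT' = 3.7/(1−0.2) = 4.6250 K.
Change = 4.6250 − 5.0340 = -0.41 K.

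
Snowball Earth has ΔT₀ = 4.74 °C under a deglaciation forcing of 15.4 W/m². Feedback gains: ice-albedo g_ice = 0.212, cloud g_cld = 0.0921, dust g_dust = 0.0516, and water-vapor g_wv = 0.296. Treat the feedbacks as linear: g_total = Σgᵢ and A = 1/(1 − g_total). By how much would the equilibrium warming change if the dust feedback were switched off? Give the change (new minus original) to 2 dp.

-1.76 °C

Original: g = 0.6517, ΔT = 4.74/(1−0.6517) = 13.6090 °C.
Without dust: g' = 0.6001, ΔT' = 4.74/(1−0.6001) = 11.8530 °C.
Change = 11.8530 − 13.6090 = -1.76 °C.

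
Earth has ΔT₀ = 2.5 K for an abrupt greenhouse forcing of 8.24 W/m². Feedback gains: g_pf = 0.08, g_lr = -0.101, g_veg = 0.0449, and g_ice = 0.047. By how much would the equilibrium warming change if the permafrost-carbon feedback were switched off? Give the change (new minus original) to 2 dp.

-0.21 K

Original: g = 0.0709, ΔT = 2.5/(1−0.0709) = 2.6908 K.
Without permafrost-carbon: g' = -0.0091, ΔT' = 2.5/(1+0.0091) = 2.4775 K.
Change = 2.4775 − 2.6908 = -0.21 K.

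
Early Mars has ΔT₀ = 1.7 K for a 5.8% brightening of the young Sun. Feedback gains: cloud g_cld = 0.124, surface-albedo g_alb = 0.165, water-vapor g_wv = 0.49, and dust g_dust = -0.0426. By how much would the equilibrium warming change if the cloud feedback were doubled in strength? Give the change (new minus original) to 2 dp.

5.73 K

Original: g = 0.7364, ΔT = 1.7/(1−0.7364) = 6.4492 K.
With doubled cloud: g' = 0.8604, ΔT' = 1.7/(1−0.8604) = 12.1777 K.
Change = 12.1777 − 6.4492 = 5.73 K.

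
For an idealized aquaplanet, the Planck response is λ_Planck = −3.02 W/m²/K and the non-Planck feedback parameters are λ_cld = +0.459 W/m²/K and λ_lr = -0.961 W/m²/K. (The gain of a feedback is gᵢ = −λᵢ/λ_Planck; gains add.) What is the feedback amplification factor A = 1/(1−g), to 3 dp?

0.857

Convert to gains: g_cld = 0.459/3.02 = 0.152; g_lr = -0.961/3.02 = -0.3182.
Total gain g = -0.1662.
A = 1/(1 + 0.1662) = 0.857.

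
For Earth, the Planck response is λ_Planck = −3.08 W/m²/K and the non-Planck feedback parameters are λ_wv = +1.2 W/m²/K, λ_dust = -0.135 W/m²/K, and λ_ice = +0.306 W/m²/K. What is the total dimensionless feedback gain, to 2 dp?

0.45

Convert to gains: g_wv = 1.2/3.08 = 0.3896; g_dust = -0.135/3.08 = -0.04383; g_ice = 0.306/3.08 = 0.09935.
Total gain g = 0.44512.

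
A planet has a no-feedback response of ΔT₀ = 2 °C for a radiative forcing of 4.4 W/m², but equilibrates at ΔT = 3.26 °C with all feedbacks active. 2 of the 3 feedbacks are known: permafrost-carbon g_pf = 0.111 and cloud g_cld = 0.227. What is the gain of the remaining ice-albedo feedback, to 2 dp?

Amplification A = ΔT/ΔT₀ = 3.26/2 = 1.63.
Total gain g = 1 − 1/A = 1 − 1/1.63 = 0.3865.
Known gains sum to 0.111 + 0.227 = 0.338.
g_ice = 0.3865 − 0.338 = 0.05.

0.05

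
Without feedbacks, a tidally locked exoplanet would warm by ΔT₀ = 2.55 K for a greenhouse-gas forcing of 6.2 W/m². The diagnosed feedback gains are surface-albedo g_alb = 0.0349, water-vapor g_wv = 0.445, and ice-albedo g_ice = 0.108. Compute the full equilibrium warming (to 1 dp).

Total gain g = 0.0349 + 0.445 + 0.108 = 0.5879.
Amplification A = 1/(1 − 0.5879) = 2.427.
ΔT = 2.55 × 2.427 = 6.2 K.

6.2 K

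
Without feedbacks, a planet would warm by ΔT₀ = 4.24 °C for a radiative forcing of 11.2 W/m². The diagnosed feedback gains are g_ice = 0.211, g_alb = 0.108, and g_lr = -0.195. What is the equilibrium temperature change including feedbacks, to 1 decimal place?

4.8 °C

Total gain g = 0.211 + 0.108 − 0.195 = 0.124.
Amplification A = 1/(1 − 0.124) = 1.142.
ΔT = 4.24 × 1.142 = 4.8 °C.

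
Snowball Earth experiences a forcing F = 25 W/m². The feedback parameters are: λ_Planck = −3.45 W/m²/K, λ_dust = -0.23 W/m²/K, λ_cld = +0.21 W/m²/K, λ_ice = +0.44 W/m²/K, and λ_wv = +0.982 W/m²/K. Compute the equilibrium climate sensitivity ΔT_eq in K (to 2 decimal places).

Net feedback parameter λ = (−3.45) + (-0.23) + (+0.21) + (+0.44) + (+0.982) = -2.048 W/m²/K.
ΔT = −F/λ = −25/(-2.048) = 12.21 K.

12.21 K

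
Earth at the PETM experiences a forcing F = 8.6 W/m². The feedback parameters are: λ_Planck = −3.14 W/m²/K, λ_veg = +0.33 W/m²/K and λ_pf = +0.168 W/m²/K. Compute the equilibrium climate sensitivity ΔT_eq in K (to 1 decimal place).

Net feedback parameter λ = (−3.14) + (+0.33) + (+0.168) = -2.642 W/m²/K.
ΔT = −F/λ = −8.6/(-2.642) = 3.3 K.

3.3 K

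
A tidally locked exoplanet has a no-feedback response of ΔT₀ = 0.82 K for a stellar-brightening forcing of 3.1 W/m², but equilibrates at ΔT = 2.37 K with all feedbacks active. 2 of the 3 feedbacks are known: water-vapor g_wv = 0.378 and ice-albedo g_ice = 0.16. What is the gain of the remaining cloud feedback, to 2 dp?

0.12

Amplification A = ΔT/ΔT₀ = 2.37/0.82 = 2.89.
Total gain g = 1 − 1/A = 1 − 1/2.89 = 0.654.
Known gains sum to 0.378 + 0.16 = 0.538.
g_cld = 0.654 − 0.538 = 0.12.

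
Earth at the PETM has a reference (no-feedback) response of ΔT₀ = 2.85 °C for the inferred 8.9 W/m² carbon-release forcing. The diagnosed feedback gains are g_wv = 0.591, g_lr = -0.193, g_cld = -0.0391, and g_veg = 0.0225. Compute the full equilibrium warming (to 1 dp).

4.6 °C

Total gain g = 0.591 − 0.193 − 0.0391 + 0.0225 = 0.3814.
Amplification A = 1/(1 − 0.3814) = 1.617.
ΔT = 2.85 × 1.617 = 4.6 °C.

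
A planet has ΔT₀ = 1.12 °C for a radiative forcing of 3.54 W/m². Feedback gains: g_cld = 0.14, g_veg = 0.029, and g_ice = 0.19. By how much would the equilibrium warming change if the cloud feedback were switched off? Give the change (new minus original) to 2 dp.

Original: g = 0.359, ΔT = 1.12/(1−0.359) = 1.7473 °C.
Without cloud: g' = 0.219, ΔT' = 1.12/(1−0.219) = 1.4341 °C.
Change = 1.4341 − 1.7473 = -0.31 °C.

-0.31 °C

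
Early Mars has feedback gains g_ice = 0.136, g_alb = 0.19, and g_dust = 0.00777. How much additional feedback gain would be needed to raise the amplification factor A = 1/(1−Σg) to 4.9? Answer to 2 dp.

Current total gain = 0.33377.
Target gain for A = 4.9: g* = 1 − 1/4.9 = 0.7959.
Additional gain needed = 0.7959 − 0.33377 = 0.46.

0.46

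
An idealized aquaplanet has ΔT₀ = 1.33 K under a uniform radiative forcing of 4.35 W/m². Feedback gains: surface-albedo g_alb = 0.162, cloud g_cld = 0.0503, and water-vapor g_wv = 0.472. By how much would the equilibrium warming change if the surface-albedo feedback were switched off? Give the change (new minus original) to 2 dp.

-1.43 K

Original: g = 0.6843, ΔT = 1.33/(1−0.6843) = 4.2129 K.
Without surface-albedo: g' = 0.5223, ΔT' = 1.33/(1−0.5223) = 2.7842 K.
Change = 2.7842 − 4.2129 = -1.43 K.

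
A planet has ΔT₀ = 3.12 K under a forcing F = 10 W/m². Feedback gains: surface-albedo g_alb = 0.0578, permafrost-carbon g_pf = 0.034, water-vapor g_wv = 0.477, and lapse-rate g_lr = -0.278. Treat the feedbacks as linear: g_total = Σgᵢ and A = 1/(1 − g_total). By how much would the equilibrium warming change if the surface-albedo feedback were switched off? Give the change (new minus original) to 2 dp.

Original: g = 0.2908, ΔT = 3.12/(1−0.2908) = 4.3993 K.
Without surface-albedo: g' = 0.233, ΔT' = 3.12/(1−0.233) = 4.0678 K.
Change = 4.0678 − 4.3993 = -0.33 K.

-0.33 K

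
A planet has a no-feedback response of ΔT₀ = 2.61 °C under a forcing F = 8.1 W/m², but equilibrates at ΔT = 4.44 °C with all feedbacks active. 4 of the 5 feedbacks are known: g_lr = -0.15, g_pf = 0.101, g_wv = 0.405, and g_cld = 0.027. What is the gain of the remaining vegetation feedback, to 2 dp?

0.03

Amplification A = ΔT/ΔT₀ = 4.44/2.61 = 1.701.
Total gain g = 1 − 1/A = 1 − 1/1.701 = 0.4121.
Known gains sum to -0.15 + 0.101 + 0.405 + 0.027 = 0.383.
g_veg = 0.4121 − 0.383 = 0.03.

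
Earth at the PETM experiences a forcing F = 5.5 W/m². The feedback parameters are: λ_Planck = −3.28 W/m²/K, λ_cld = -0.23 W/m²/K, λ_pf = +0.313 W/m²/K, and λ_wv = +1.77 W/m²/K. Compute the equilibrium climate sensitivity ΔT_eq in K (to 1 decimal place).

3.9 K

Net feedback parameter λ = (−3.28) + (-0.23) + (+0.313) + (+1.77) = -1.427 W/m²/K.
ΔT = −F/λ = −5.5/(-1.427) = 3.9 K.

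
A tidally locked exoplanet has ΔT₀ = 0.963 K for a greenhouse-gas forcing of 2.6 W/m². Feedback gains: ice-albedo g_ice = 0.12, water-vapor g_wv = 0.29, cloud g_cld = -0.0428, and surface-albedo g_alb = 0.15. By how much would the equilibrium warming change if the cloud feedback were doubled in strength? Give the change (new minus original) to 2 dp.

-0.16 K

Original: g = 0.5172, ΔT = 0.963/(1−0.5172) = 1.9946 K.
With doubled cloud: g' = 0.4744, ΔT' = 0.963/(1−0.4744) = 1.8322 K.
Change = 1.8322 − 1.9946 = -0.16 K.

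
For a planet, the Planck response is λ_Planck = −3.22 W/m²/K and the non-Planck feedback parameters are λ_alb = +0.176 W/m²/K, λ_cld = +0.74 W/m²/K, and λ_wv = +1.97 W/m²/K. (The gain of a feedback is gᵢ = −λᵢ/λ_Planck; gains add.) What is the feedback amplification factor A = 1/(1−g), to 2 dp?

9.64

Convert to gains: g_alb = 0.176/3.22 = 0.05466; g_cld = 0.74/3.22 = 0.2298; g_wv = 1.97/3.22 = 0.6118.
Total gain g = 0.89626.
A = 1/(1 − 0.89626) = 9.64.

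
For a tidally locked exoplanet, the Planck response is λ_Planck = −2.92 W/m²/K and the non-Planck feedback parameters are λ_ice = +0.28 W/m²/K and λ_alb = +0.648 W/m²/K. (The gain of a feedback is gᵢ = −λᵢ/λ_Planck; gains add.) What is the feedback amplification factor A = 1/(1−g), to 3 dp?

1.466

Convert to gains: g_ice = 0.28/2.92 = 0.09589; g_alb = 0.648/2.92 = 0.2219.
Total gain g = 0.31779.
A = 1/(1 − 0.31779) = 1.466.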